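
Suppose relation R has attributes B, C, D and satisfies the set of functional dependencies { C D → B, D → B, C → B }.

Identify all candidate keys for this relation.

Attributes C, D never appear on any right-hand side, so every candidate key must contain {C, D}.
{C, D}⁺ = {B, C, D}, which is all of the schema, so {C, D} is the only candidate key.

(C, D)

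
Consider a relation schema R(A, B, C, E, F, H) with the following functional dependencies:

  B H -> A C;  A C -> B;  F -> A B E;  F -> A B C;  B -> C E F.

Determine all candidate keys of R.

(B, H); (F, H); (A, C, H)

Attribute H never appears on the right-hand side of any dependency, so H must belong to every candidate key.
{H}⁺ = {H}, which is not all of the schema, so we must add further attributes.
{B, H}⁺: BH→AC adds A, C; B→CEF adds E, F → {A, B, C, E, F, H}. Minimal: {H}⁺ = {H}; {B}⁺ = {A, B, C, E, F} — none reach the full schema.
{F, H}⁺: F→ABE adds A, B, E; F→ABC adds C → {A, B, C, E, F, H}. Minimal: {H}⁺ = {H}; {F}⁺ = {A, B, C, E, F} — none reach the full schema.
{A, C, H}⁺: AC→B adds B; B→CEF adds E, F → {A, B, C, E, F, H}. Minimal: {C, H}⁺ = {C, H}; {A, H}⁺ = {A, H}; {A, C}⁺ = {A, B, C, E, F} — none reach the full schema.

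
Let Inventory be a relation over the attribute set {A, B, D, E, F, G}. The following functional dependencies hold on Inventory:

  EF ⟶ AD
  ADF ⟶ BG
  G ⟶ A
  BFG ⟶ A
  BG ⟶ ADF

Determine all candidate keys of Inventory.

{E, F}⁺: EF→AD adds A, D; ADF→BG adds B, G → {A, B, D, E, F, G}.
{B, E, G}⁺: G→A adds A; BG→ADF adds D, F → {A, B, D, E, F, G}.
Any other superkey contains one of these as a subset, so there are no further candidate keys.

(E, F), (B, E, G)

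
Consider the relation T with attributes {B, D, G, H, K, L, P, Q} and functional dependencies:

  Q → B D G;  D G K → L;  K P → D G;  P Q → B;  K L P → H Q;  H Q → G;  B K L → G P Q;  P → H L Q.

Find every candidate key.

{K, P}, {K, Q}, {B, K, L}, {B, D, G, K}

Attribute K never appears on the right-hand side of any dependency, so K must belong to every candidate key.
{K}⁺ = {K}, which is not all of the schema, so we must add further attributes.
{K, P}⁺: KP→DG adds D, G; P→HLQ adds H, L, Q; Q→BDG adds B → {B, D, G, H, K, L, P, Q}.
{K, Q}⁺: Q→BDG adds B, D, G; DGK→L adds L; BKL→GPQ adds P; P→HLQ adds H → {B, D, G, H, K, L, P, Q}.
{B, K, L}⁺: BKL→GPQ adds G, P, Q; P→HLQ adds H; Q→BDG adds D → {B, D, G, H, K, L, P, Q}.
{B, D, G, K}⁺: DGK→L adds L; BKL→GPQ adds P, Q; P→HLQ adds H → {B, D, G, H, K, L, P, Q}.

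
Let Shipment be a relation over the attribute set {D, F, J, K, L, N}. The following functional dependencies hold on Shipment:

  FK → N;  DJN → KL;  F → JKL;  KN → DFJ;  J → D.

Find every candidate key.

{F}⁺: F→JKL adds J, K, L; J→D adds D; FK→N adds N → {D, F, J, K, L, N}.
{J, N}⁺: J→D adds D; DJN→KL adds K, L; KN→DFJ adds F → {D, F, J, K, L, N}. Minimal: {N}⁺ = {N}; {J}⁺ = {D, J} — none reach the full schema.
{K, N}⁺: KN→DFJ adds D, F, J; DJN→KL adds L → {D, F, J, K, L, N}. Minimal: {N}⁺ = {N}; {K}⁺ = {K} — none reach the full schema.
Any other superkey contains one of these as a subset, so there are no further candidate keys.

{F}, {J, N}, {K, N}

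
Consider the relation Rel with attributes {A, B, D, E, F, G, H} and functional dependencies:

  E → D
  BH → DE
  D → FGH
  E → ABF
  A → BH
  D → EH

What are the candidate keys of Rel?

{A}⁺: A→BH adds B, H; BH→DE adds D, E; D→FGH adds F, G → {A, B, D, E, F, G, H}.
{D}⁺: D→FGH adds F, G, H; D→EH adds E; E→ABF adds A, B → {A, B, D, E, F, G, H}.
{E}⁺: E→D adds D; D→FGH adds F, G, H; E→ABF adds A, B → {A, B, D, E, F, G, H}.
{B, H}⁺: BH→DE adds D, E; D→FGH adds F, G; E→ABF adds A → {A, B, D, E, F, G, H}.
Any other superkey contains one of these as a subset, so there are no further candidate keys.

{A}, {D}, {E}, {B, H}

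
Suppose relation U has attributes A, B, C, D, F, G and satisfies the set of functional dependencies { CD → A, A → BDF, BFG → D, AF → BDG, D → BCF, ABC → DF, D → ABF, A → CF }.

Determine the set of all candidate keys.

{A}⁺: A→BDF adds B, D, F; AF→BDG adds G; D→BCF adds C → {A, B, C, D, F, G}.
{D}⁺: D→BCF adds B, C, F; D→ABF adds A; AF→BDG adds G → {A, B, C, D, F, G}.
{B, F, G}⁺: BFG→D adds D; D→BCF adds C; D→ABF adds A → {A, B, C, D, F, G}. Minimal: {F, G}⁺ = {F, G}; {B, G}⁺ = {B, G}; {B, F}⁺ = {B, F} — none reach the full schema.
Any other superkey contains one of these as a subset, so there are no further candidate keys.

{A}; {D}; {B, F, G}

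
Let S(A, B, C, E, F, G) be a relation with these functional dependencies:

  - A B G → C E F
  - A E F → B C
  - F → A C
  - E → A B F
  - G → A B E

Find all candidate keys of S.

(G)

{G}⁺: G→ABE adds A, B, E; ABG→CEF adds C, F → {A, B, C, E, F, G}.
No other minimal superkey exists.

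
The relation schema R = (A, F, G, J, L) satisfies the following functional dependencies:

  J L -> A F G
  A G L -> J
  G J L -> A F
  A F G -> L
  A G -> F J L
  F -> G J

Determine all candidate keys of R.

{A, F}⁺: F→GJ adds G, J; AFG→L adds L → {A, F, G, J, L}. Minimal: {F}⁺ = {F, G, J}; {A}⁺ = {A} — none reach the full schema.
{A, G}⁺: AG→FJL adds F, J, L → {A, F, G, J, L}. Minimal: {G}⁺ = {G}; {A}⁺ = {A} — none reach the full schema.
{F, L}⁺: F→GJ adds G, J; JL→AFG adds A → {A, F, G, J, L}. Minimal: {L}⁺ = {L}; {F}⁺ = {F, G, J} — none reach the full schema.
{J, L}⁺: JL→AFG adds A, F, G → {A, F, G, J, L}. Minimal: {L}⁺ = {L}; {J}⁺ = {J} — none reach the full schema.
Any other superkey contains one of these as a subset, so there are no further candidate keys.

{A, F}, {A, G}, {F, L}, {J, L}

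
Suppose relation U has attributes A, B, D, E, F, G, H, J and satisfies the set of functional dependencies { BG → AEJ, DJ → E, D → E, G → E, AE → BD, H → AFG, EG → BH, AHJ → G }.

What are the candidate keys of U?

{G}, {H}

{G}⁺: G→E adds E; EG→BH adds B, H; BG→AEJ adds A, J; AE→BD adds D; H→AFG adds F → {A, B, D, E, F, G, H, J}.
{H}⁺: H→AFG adds A, F, G; G→E adds E; AE→BD adds B, D; BG→AEJ adds J → {A, B, D, E, F, G, H, J}.
Any other superkey contains one of these as a subset, so there are no further candidate keys.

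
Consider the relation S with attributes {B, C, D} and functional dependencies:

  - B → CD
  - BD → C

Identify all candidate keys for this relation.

{B}

Attribute B never appears on the right-hand side of any dependency, so B must belong to every candidate key.
{B}⁺ = {B, C, D}, which is all of the schema, so {B} is the only candidate key.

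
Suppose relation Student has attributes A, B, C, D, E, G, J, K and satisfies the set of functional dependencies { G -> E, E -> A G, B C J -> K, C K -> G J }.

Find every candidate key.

BCDJ, BCDK

{B, C, D, J}⁺: BCJ→K adds K; CK→GJ adds G; G→E adds E; E→AG adds A → {A, B, C, D, E, G, J, K}. Minimal: {C, D, J}⁺ = {C, D, J}; {B, D, J}⁺ = {B, D, J}; {B, C, J}⁺ = {A, B, C, E, G, J, K}; … — none reach the full schema.
{B, C, D, K}⁺: CK→GJ adds G, J; G→E adds E; E→AG adds A → {A, B, C, D, E, G, J, K}. Minimal: {C, D, K}⁺ = {A, C, D, E, G, J, K}; {B, D, K}⁺ = {B, D, K}; {B, C, K}⁺ = {A, B, C, E, G, J, K}; … — none reach the full schema.
Any other superkey contains one of these as a subset, so there are no further candidate keys.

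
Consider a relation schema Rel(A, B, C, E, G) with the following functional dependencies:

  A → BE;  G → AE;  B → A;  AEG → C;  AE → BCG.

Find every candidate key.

{A}⁺: A→BE adds B, E; AE→BCG adds C, G → {A, B, C, E, G}.
{B}⁺: B→A adds A; A→BE adds E; AE→BCG adds C, G → {A, B, C, E, G}.
{G}⁺: G→AE adds A, E; AEG→C adds C; AE→BCG adds B → {A, B, C, E, G}.
Any other superkey contains one of these as a subset, so there are no further candidate keys.

{A}; {B}; {G}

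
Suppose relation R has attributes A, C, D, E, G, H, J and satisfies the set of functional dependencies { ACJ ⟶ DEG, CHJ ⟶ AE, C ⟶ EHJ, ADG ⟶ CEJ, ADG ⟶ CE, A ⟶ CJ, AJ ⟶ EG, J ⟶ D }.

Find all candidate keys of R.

{A}⁺: A→CJ adds C, J; AJ→EG adds E, G; J→D adds D; C→EHJ adds H → {A, C, D, E, G, H, J}.
{C}⁺: C→EHJ adds E, H, J; J→D adds D; CHJ→AE adds A; AJ→EG adds G → {A, C, D, E, G, H, J}.
Any other superkey contains one of these as a subset, so there are no further candidate keys.

{A}, {C}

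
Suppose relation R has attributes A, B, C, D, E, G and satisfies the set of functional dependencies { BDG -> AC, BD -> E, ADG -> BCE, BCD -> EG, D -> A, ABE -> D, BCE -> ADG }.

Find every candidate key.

{D, G}⁺: D→A adds A; ADG→BCE adds B, C, E → {A, B, C, D, E, G}. Minimal: {G}⁺ = {G}; {D}⁺ = {A, D} — none reach the full schema.
{B, C, D}⁺: BD→E adds E; BCD→EG adds G; D→A adds A → {A, B, C, D, E, G}. Minimal: {C, D}⁺ = {A, C, D}; {B, D}⁺ = {A, B, D, E}; {B, C}⁺ = {B, C} — none reach the full schema.
{B, C, E}⁺: BCE→ADG adds A, D, G → {A, B, C, D, E, G}. Minimal: {C, E}⁺ = {C, E}; {B, E}⁺ = {B, E}; {B, C}⁺ = {B, C} — none reach the full schema.
{A, B, E, G}⁺: ABE→D adds D; BDG→AC adds C → {A, B, C, D, E, G}. Minimal: {B, E, G}⁺ = {B, E, G}; {A, E, G}⁺ = {A, E, G}; {A, B, G}⁺ = {A, B, G}; … — none reach the full schema.
Any other superkey contains one of these as a subset, so there are no further candidate keys.

{D, G}, {B, C, D}, {B, C, E}, {A, B, E, G}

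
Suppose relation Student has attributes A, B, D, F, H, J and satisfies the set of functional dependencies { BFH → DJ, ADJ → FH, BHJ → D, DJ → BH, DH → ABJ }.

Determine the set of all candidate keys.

{D, H}⁺: DH→ABJ adds A, B, J; ADJ→FH adds F → {A, B, D, F, H, J}. Minimal: {H}⁺ = {H}; {D}⁺ = {D} — none reach the full schema.
{D, J}⁺: DJ→BH adds B, H; DH→ABJ adds A; ADJ→FH adds F → {A, B, D, F, H, J}. Minimal: {J}⁺ = {J}; {D}⁺ = {D} — none reach the full schema.
{B, F, H}⁺: BFH→DJ adds D, J; DH→ABJ adds A → {A, B, D, F, H, J}. Minimal: {F, H}⁺ = {F, H}; {B, H}⁺ = {B, H}; {B, F}⁺ = {B, F} — none reach the full schema.
{B, H, J}⁺: BHJ→D adds D; DH→ABJ adds A; ADJ→FH adds F → {A, B, D, F, H, J}. Minimal: {H, J}⁺ = {H, J}; {B, J}⁺ = {B, J}; {B, H}⁺ = {B, H} — none reach the full schema.

DH, DJ, BFH, BHJ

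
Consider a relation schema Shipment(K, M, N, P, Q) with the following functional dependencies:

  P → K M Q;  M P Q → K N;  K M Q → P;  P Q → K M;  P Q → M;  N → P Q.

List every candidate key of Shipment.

(N); (P); (K, M, Q)

{N}⁺: N→PQ adds P, Q; P→KMQ adds K, M → {K, M, N, P, Q}.
{P}⁺: P→KMQ adds K, M, Q; MPQ→KN adds N → {K, M, N, P, Q}.
{K, M, Q}⁺: KMQ→P adds P; MPQ→KN adds N → {K, M, N, P, Q}.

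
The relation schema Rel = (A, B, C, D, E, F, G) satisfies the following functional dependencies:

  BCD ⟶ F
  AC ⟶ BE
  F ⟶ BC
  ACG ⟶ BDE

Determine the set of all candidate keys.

Attributes A, G never appear on any right-hand side, so every candidate key must contain {A, G}.
{A, G}⁺ = {A, G}, which is not all of the schema, so we must add further attributes.
{A, C, G}⁺: AC→BE adds B, E; ACG→BDE adds D; BCD→F adds F → {A, B, C, D, E, F, G}. Minimal: {C, G}⁺ = {C, G}; {A, G}⁺ = {A, G}; {A, C}⁺ = {A, B, C, E} — none reach the full schema.
{A, F, G}⁺: F→BC adds B, C; ACG→BDE adds D, E → {A, B, C, D, E, F, G}. Minimal: {F, G}⁺ = {B, C, F, G}; {A, G}⁺ = {A, G}; {A, F}⁺ = {A, B, C, E, F} — none reach the full schema.

ACG, AFG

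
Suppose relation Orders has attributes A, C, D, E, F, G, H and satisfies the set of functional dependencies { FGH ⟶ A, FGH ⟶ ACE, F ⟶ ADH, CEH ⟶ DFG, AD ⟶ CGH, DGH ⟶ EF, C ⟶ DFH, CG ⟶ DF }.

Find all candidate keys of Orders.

(C); (F); (A, D); (D, G, H)

{C}⁺: C→DFH adds D, F, H; F→ADH adds A; AD→CGH adds G; DGH→EF adds E → {A, C, D, E, F, G, H}.
{F}⁺: F→ADH adds A, D, H; AD→CGH adds C, G; DGH→EF adds E → {A, C, D, E, F, G, H}.
{A, D}⁺: AD→CGH adds C, G, H; DGH→EF adds E, F → {A, C, D, E, F, G, H}. Minimal: {D}⁺ = {D}; {A}⁺ = {A} — none reach the full schema.
{D, G, H}⁺: DGH→EF adds E, F; FGH→A adds A; FGH→ACE adds C → {A, C, D, E, F, G, H}. Minimal: {G, H}⁺ = {G, H}; {D, H}⁺ = {D, H}; {D, G}⁺ = {D, G} — none reach the full schema.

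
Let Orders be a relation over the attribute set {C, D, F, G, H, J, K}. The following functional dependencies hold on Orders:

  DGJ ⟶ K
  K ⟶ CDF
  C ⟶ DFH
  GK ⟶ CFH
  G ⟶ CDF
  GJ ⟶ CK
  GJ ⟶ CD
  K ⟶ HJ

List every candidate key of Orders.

GJ, GK

Attribute G never appears on the right-hand side of any dependency, so G must belong to every candidate key.
{G}⁺ = {C, D, F, G, H}, which is not all of the schema, so we must add further attributes.
{G, J}⁺: G→CDF adds C, D, F; GJ→CK adds K; K→HJ adds H → {C, D, F, G, H, J, K}. Minimal: {J}⁺ = {J}; {G}⁺ = {C, D, F, G, H} — none reach the full schema.
{G, K}⁺: K→CDF adds C, D, F; C→DFH adds H; K→HJ adds J → {C, D, F, G, H, J, K}. Minimal: {K}⁺ = {C, D, F, H, J, K}; {G}⁺ = {C, D, F, G, H} — none reach the full schema.
Any other superkey contains one of these as a subset, so there are no further candidate keys.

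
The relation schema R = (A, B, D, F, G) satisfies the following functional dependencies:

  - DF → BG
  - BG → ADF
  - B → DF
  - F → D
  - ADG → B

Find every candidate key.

{B}⁺: B→DF adds D, F; DF→BG adds G; BG→ADF adds A → {A, B, D, F, G}.
{F}⁺: F→D adds D; DF→BG adds B, G; BG→ADF adds A → {A, B, D, F, G}.
{A, D, G}⁺: ADG→B adds B; BG→ADF adds F → {A, B, D, F, G}. Minimal: {D, G}⁺ = {D, G}; {A, G}⁺ = {A, G}; {A, D}⁺ = {A, D} — none reach the full schema.
Any other superkey contains one of these as a subset, so there are no further candidate keys.

{B}, {F}, {A, D, G}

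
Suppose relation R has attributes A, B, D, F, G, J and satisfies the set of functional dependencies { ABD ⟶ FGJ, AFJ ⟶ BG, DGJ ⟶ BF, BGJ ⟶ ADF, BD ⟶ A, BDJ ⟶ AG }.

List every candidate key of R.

{B, D}⁺: BD→A adds A; ABD→FGJ adds F, G, J → {A, B, D, F, G, J}.
{A, F, J}⁺: AFJ→BG adds B, G; BGJ→ADF adds D → {A, B, D, F, G, J}.
{B, G, J}⁺: BGJ→ADF adds A, D, F → {A, B, D, F, G, J}.
{D, G, J}⁺: DGJ→BF adds B, F; BGJ→ADF adds A → {A, B, D, F, G, J}.
Any other superkey contains one of these as a subset, so there are no further candidate keys.

{B, D}, {A, F, J}, {B, G, J}, {D, G, J}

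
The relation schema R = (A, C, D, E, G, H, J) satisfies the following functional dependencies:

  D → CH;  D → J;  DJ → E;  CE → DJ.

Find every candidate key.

(A, D, G); (A, C, E, G)

Attributes A, G never appear on any right-hand side, so every candidate key must contain {A, G}.
{A, G}⁺ = {A, G}, which is not all of the schema, so we must add further attributes.
{A, D, G}⁺: D→CH adds C, H; D→J adds J; DJ→E adds E → {A, C, D, E, G, H, J}. Minimal: {D, G}⁺ = {C, D, E, G, H, J}; {A, G}⁺ = {A, G}; {A, D}⁺ = {A, C, D, E, H, J} — none reach the full schema.
{A, C, E, G}⁺: CE→DJ adds D, J; D→CH adds H → {A, C, D, E, G, H, J}. Minimal: {C, E, G}⁺ = {C, D, E, G, H, J}; {A, E, G}⁺ = {A, E, G}; {A, C, G}⁺ = {A, C, G}; … — none reach the full schema.
Any other superkey contains one of these as a subset, so there are no further candidate keys.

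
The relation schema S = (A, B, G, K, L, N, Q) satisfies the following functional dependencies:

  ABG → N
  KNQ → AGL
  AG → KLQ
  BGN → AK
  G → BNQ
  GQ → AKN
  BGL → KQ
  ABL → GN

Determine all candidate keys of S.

(G), (A, B, L), (K, N, Q)

{G}⁺: G→BNQ adds B, N, Q; GQ→AKN adds A, K; KNQ→AGL adds L → {A, B, G, K, L, N, Q}.
{A, B, L}⁺: ABL→GN adds G, N; AG→KLQ adds K, Q → {A, B, G, K, L, N, Q}.
{K, N, Q}⁺: KNQ→AGL adds A, G, L; G→BNQ adds B → {A, B, G, K, L, N, Q}.
Any other superkey contains one of these as a subset, so there are no further candidate keys.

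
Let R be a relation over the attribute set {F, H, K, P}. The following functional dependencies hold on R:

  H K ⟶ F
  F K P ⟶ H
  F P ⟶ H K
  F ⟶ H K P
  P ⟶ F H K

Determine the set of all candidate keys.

{F}⁺: F→HKP adds H, K, P → {F, H, K, P}.
{P}⁺: P→FHK adds F, H, K → {F, H, K, P}.
{H, K}⁺: HK→F adds F; F→HKP adds P → {F, H, K, P}.

(F), (P), (H, K)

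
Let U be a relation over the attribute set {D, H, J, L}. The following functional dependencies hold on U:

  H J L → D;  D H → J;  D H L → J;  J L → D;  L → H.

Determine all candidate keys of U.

{D, L}; {J, L}

Attribute L never appears on the right-hand side of any dependency, so L must belong to every candidate key.
{L}⁺ = {H, L}, which is not all of the schema, so we must add further attributes.
{D, L}⁺: L→H adds H; DH→J adds J → {D, H, J, L}. Minimal: {L}⁺ = {H, L}; {D}⁺ = {D} — none reach the full schema.
{J, L}⁺: JL→D adds D; L→H adds H → {D, H, J, L}. Minimal: {L}⁺ = {H, L}; {J}⁺ = {J} — none reach the full schema.
Any other superkey contains one of these as a subset, so there are no further candidate keys.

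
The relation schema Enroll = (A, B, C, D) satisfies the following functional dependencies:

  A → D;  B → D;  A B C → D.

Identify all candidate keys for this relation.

Attributes A, B, C never appear on any right-hand side, so every candidate key must contain {A, B, C}.
{A, B, C}⁺ = {A, B, C, D}, which is all of the schema, so {A, B, C} is the only candidate key.

ABC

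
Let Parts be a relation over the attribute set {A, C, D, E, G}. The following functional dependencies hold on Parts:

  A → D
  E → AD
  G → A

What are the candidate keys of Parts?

{C, E, G}⁺: E→AD adds A, D → {A, C, D, E, G}.

(C, E, G)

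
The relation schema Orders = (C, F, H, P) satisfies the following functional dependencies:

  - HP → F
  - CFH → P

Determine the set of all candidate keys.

Attributes C, H never appear on any right-hand side, so every candidate key must contain {C, H}.
{C, H}⁺ = {C, H}, which is not all of the schema, so we must add further attributes.
{C, F, H}⁺: CFH→P adds P → {C, F, H, P}. Minimal: {F, H}⁺ = {F, H}; {C, H}⁺ = {C, H}; {C, F}⁺ = {C, F} — none reach the full schema.
{C, H, P}⁺: HP→F adds F → {C, F, H, P}. Minimal: {H, P}⁺ = {F, H, P}; {C, P}⁺ = {C, P}; {C, H}⁺ = {C, H} — none reach the full schema.

{C, F, H}, {C, H, P}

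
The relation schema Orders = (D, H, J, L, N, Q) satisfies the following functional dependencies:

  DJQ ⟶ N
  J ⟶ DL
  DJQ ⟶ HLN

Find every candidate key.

Attributes J, Q never appear on any right-hand side, so every candidate key must contain {J, Q}.
{J, Q}⁺ = {D, H, J, L, N, Q}, which is all of the schema, so {J, Q} is the only candidate key.

JQ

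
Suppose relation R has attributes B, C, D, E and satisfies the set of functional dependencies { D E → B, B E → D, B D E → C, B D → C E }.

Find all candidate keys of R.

{B, D}, {B, E}, {D, E}

{B, D}⁺: BD→CE adds C, E → {B, C, D, E}. Minimal: {D}⁺ = {D}; {B}⁺ = {B} — none reach the full schema.
{B, E}⁺: BE→D adds D; BDE→C adds C → {B, C, D, E}. Minimal: {E}⁺ = {E}; {B}⁺ = {B} — none reach the full schema.
{D, E}⁺: DE→B adds B; BDE→C adds C → {B, C, D, E}. Minimal: {E}⁺ = {E}; {D}⁺ = {D} — none reach the full schema.
Any other superkey contains one of these as a subset, so there are no further candidate keys.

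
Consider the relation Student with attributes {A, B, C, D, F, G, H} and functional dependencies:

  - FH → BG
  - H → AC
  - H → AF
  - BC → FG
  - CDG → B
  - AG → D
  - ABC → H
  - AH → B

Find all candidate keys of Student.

{H}⁺: H→AC adds A, C; H→AF adds F; AH→B adds B; FH→BG adds G; AG→D adds D → {A, B, C, D, F, G, H}.
{A, B, C}⁺: BC→FG adds F, G; AG→D adds D; ABC→H adds H → {A, B, C, D, F, G, H}. Minimal: {B, C}⁺ = {B, C, F, G}; {A, C}⁺ = {A, C}; {A, B}⁺ = {A, B} — none reach the full schema.
{A, C, G}⁺: AG→D adds D; CDG→B adds B; ABC→H adds H; H→AF adds F → {A, B, C, D, F, G, H}. Minimal: {C, G}⁺ = {C, G}; {A, G}⁺ = {A, D, G}; {A, C}⁺ = {A, C} — none reach the full schema.
Any other superkey contains one of these as a subset, so there are no further candidate keys.

{H}; {A, B, C}; {A, C, G}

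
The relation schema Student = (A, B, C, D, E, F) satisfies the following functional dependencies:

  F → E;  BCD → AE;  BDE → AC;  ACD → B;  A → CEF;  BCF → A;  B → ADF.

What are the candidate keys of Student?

{B}⁺: B→ADF adds A, D, F; F→E adds E; BDE→AC adds C → {A, B, C, D, E, F}.
{A, D}⁺: A→CEF adds C, E, F; ACD→B adds B → {A, B, C, D, E, F}.
Any other superkey contains one of these as a subset, so there are no further candidate keys.

{B}; {A, D}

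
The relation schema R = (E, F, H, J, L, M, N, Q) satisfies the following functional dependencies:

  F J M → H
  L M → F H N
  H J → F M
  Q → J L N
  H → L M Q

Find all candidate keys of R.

Attribute E never appears on the right-hand side of any dependency, so E must belong to every candidate key.
{E}⁺ = {E}, which is not all of the schema, so we must add further attributes.
{E, H}⁺: H→LMQ adds L, M, Q; LM→FHN adds F, N; Q→JLN adds J → {E, F, H, J, L, M, N, Q}. Minimal: {H}⁺ = {F, H, J, L, M, N, Q}; {E}⁺ = {E} — none reach the full schema.
{E, L, M}⁺: LM→FHN adds F, H, N; H→LMQ adds Q; Q→JLN adds J → {E, F, H, J, L, M, N, Q}. Minimal: {L, M}⁺ = {F, H, J, L, M, N, Q}; {E, M}⁺ = {E, M}; {E, L}⁺ = {E, L} — none reach the full schema.
{E, M, Q}⁺: Q→JLN adds J, L, N; LM→FHN adds F, H → {E, F, H, J, L, M, N, Q}. Minimal: {M, Q}⁺ = {F, H, J, L, M, N, Q}; {E, Q}⁺ = {E, J, L, N, Q}; {E, M}⁺ = {E, M} — none reach the full schema.
{E, F, J, M}⁺: FJM→H adds H; H→LMQ adds L, Q; LM→FHN adds N → {E, F, H, J, L, M, N, Q}. Minimal: {F, J, M}⁺ = {F, H, J, L, M, N, Q}; {E, J, M}⁺ = {E, J, M}; {E, F, M}⁺ = {E, F, M}; … — none reach the full schema.
Any other superkey contains one of these as a subset, so there are no further candidate keys.

EH; ELM; EMQ; EFJM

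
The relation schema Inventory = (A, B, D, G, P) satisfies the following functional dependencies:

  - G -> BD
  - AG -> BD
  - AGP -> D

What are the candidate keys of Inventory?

Attributes A, G, P never appear on any right-hand side, so every candidate key must contain {A, G, P}.
{A, G, P}⁺ = {A, B, D, G, P}, which is all of the schema, so {A, G, P} is the only candidate key.

{A, G, P}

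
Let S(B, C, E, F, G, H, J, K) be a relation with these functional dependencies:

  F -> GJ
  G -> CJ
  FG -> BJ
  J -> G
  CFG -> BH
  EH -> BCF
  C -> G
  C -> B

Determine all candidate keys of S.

Attributes E, K never appear on any right-hand side, so every candidate key must contain {E, K}.
{E, K}⁺ = {E, K}, which is not all of the schema, so we must add further attributes.
{E, F, K}⁺: F→GJ adds G, J; G→CJ adds C; FG→BJ adds B; CFG→BH adds H → {B, C, E, F, G, H, J, K}.
{E, H, K}⁺: EH→BCF adds B, C, F; C→G adds G; F→GJ adds J → {B, C, E, F, G, H, J, K}.

(E, F, K), (E, H, K)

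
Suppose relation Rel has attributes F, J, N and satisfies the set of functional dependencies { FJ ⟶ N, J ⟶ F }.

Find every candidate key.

J

Attribute J never appears on the right-hand side of any dependency, so J must belong to every candidate key.
{J}⁺ = {F, J, N}, which is all of the schema, so {J} is the only candidate key.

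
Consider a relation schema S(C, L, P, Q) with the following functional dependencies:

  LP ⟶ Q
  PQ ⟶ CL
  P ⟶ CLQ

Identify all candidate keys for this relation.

(P)

{P}⁺: P→CLQ adds C, L, Q → {C, L, P, Q}.
No other minimal superkey exists.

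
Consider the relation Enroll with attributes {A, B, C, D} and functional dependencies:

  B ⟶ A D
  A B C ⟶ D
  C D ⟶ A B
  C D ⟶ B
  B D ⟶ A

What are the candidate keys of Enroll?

(B, C); (C, D)

Attribute C never appears on the right-hand side of any dependency, so C must belong to every candidate key.
{C}⁺ = {C}, which is not all of the schema, so we must add further attributes.
{B, C}⁺: B→AD adds A, D → {A, B, C, D}.
{C, D}⁺: CD→AB adds A, B → {A, B, C, D}.
Any other superkey contains one of these as a subset, so there are no further candidate keys.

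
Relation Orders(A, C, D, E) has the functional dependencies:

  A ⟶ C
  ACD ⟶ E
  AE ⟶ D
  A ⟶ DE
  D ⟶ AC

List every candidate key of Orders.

{A}, {D}

{A}⁺: A→C adds C; A→DE adds D, E → {A, C, D, E}.
{D}⁺: D→AC adds A, C; ACD→E adds E → {A, C, D, E}.
Any other superkey contains one of these as a subset, so there are no further candidate keys.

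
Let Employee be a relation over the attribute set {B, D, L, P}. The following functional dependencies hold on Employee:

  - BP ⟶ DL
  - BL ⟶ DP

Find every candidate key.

Attribute B never appears on the right-hand side of any dependency, so B must belong to every candidate key.
{B}⁺ = {B}, which is not all of the schema, so we must add further attributes.
{B, L}⁺: BL→DP adds D, P → {B, D, L, P}.
{B, P}⁺: BP→DL adds D, L → {B, D, L, P}.

(B, L), (B, P)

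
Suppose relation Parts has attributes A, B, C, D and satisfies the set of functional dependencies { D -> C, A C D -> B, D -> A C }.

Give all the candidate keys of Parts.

Attribute D never appears on the right-hand side of any dependency, so D must belong to every candidate key.
{D}⁺ = {A, B, C, D}, which is all of the schema, so {D} is the only candidate key.

(D)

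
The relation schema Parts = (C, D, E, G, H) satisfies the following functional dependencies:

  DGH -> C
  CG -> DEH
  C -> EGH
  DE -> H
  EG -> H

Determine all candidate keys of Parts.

{C}, {D, E, G}, {D, G, H}

{C}⁺: C→EGH adds E, G, H; CG→DEH adds D → {C, D, E, G, H}.
{D, E, G}⁺: DE→H adds H; DGH→C adds C → {C, D, E, G, H}. Minimal: {E, G}⁺ = {E, G, H}; {D, G}⁺ = {D, G}; {D, E}⁺ = {D, E, H} — none reach the full schema.
{D, G, H}⁺: DGH→C adds C; CG→DEH adds E → {C, D, E, G, H}. Minimal: {G, H}⁺ = {G, H}; {D, H}⁺ = {D, H}; {D, G}⁺ = {D, G} — none reach the full schema.
Any other superkey contains one of these as a subset, so there are no further candidate keys.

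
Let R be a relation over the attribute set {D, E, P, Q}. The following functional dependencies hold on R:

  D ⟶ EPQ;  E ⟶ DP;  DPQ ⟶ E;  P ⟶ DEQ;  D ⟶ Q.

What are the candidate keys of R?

{D}⁺: D→EPQ adds E, P, Q → {D, E, P, Q}.
{E}⁺: E→DP adds D, P; P→DEQ adds Q → {D, E, P, Q}.
{P}⁺: P→DEQ adds D, E, Q → {D, E, P, Q}.
Any other superkey contains one of these as a subset, so there are no further candidate keys.

(D), (E), (P)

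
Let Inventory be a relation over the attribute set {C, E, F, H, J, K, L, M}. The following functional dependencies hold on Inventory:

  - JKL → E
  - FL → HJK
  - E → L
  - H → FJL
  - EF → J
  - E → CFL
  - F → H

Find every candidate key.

Attribute M never appears on the right-hand side of any dependency, so M must belong to every candidate key.
{M}⁺ = {M}, which is not all of the schema, so we must add further attributes.
{E, M}⁺: E→L adds L; E→CFL adds C, F; F→H adds H; FL→HJK adds J, K → {C, E, F, H, J, K, L, M}. Minimal: {M}⁺ = {M}; {E}⁺ = {C, E, F, H, J, K, L} — none reach the full schema.
{F, M}⁺: F→H adds H; H→FJL adds J, L; FL→HJK adds K; JKL→E adds E; E→CFL adds C → {C, E, F, H, J, K, L, M}. Minimal: {M}⁺ = {M}; {F}⁺ = {C, E, F, H, J, K, L} — none reach the full schema.
{H, M}⁺: H→FJL adds F, J, L; FL→HJK adds K; JKL→E adds E; E→CFL adds C → {C, E, F, H, J, K, L, M}. Minimal: {M}⁺ = {M}; {H}⁺ = {C, E, F, H, J, K, L} — none reach the full schema.
{J, K, L, M}⁺: JKL→E adds E; E→CFL adds C, F; F→H adds H → {C, E, F, H, J, K, L, M}. Minimal: {K, L, M}⁺ = {K, L, M}; {J, L, M}⁺ = {J, L, M}; {J, K, M}⁺ = {J, K, M}; … — none reach the full schema.
Any other superkey contains one of these as a subset, so there are no further candidate keys.

{E, M}, {F, M}, {H, M}, {J, K, L, M}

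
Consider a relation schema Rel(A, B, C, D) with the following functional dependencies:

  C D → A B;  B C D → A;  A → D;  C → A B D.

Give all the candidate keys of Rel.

C

Attribute C never appears on the right-hand side of any dependency, so C must belong to every candidate key.
{C}⁺ = {A, B, C, D}, which is all of the schema, so {C} is the only candidate key.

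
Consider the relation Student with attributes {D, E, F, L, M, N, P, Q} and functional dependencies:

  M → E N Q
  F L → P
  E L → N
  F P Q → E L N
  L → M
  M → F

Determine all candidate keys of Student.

(D, L), (D, M, P), (D, F, P, Q)

Attribute D never appears on the right-hand side of any dependency, so D must belong to every candidate key.
{D}⁺ = {D}, which is not all of the schema, so we must add further attributes.
{D, L}⁺: L→M adds M; M→F adds F; M→ENQ adds E, N, Q; FL→P adds P → {D, E, F, L, M, N, P, Q}. Minimal: {L}⁺ = {E, F, L, M, N, P, Q}; {D}⁺ = {D} — none reach the full schema.
{D, M, P}⁺: M→ENQ adds E, N, Q; M→F adds F; FPQ→ELN adds L → {D, E, F, L, M, N, P, Q}. Minimal: {M, P}⁺ = {E, F, L, M, N, P, Q}; {D, P}⁺ = {D, P}; {D, M}⁺ = {D, E, F, M, N, Q} — none reach the full schema.
{D, F, P, Q}⁺: FPQ→ELN adds E, L, N; L→M adds M → {D, E, F, L, M, N, P, Q}. Minimal: {F, P, Q}⁺ = {E, F, L, M, N, P, Q}; {D, P, Q}⁺ = {D, P, Q}; {D, F, Q}⁺ = {D, F, Q}; … — none reach the full schema.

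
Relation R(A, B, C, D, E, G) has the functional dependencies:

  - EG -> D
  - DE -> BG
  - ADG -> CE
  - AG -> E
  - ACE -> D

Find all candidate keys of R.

Attribute A never appears on the right-hand side of any dependency, so A must belong to every candidate key.
{A}⁺ = {A}, which is not all of the schema, so we must add further attributes.
{A, G}⁺: AG→E adds E; EG→D adds D; DE→BG adds B; ADG→CE adds C → {A, B, C, D, E, G}. Minimal: {G}⁺ = {G}; {A}⁺ = {A} — none reach the full schema.
{A, C, E}⁺: ACE→D adds D; DE→BG adds B, G → {A, B, C, D, E, G}. Minimal: {C, E}⁺ = {C, E}; {A, E}⁺ = {A, E}; {A, C}⁺ = {A, C} — none reach the full schema.
{A, D, E}⁺: DE→BG adds B, G; ADG→CE adds C → {A, B, C, D, E, G}. Minimal: {D, E}⁺ = {B, D, E, G}; {A, E}⁺ = {A, E}; {A, D}⁺ = {A, D} — none reach the full schema.
Any other superkey contains one of these as a subset, so there are no further candidate keys.

{A, G}, {A, C, E}, {A, D, E}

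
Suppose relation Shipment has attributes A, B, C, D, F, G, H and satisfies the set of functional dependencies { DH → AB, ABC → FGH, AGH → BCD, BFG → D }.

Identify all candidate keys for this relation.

{A, B, C}⁺: ABC→FGH adds F, G, H; AGH→BCD adds D → {A, B, C, D, F, G, H}. Minimal: {B, C}⁺ = {B, C}; {A, C}⁺ = {A, C}; {A, B}⁺ = {A, B} — none reach the full schema.
{A, G, H}⁺: AGH→BCD adds B, C, D; ABC→FGH adds F → {A, B, C, D, F, G, H}. Minimal: {G, H}⁺ = {G, H}; {A, H}⁺ = {A, H}; {A, G}⁺ = {A, G} — none reach the full schema.
{C, D, H}⁺: DH→AB adds A, B; ABC→FGH adds F, G → {A, B, C, D, F, G, H}. Minimal: {D, H}⁺ = {A, B, D, H}; {C, H}⁺ = {C, H}; {C, D}⁺ = {C, D} — none reach the full schema.
{D, G, H}⁺: DH→AB adds A, B; AGH→BCD adds C; ABC→FGH adds F → {A, B, C, D, F, G, H}. Minimal: {G, H}⁺ = {G, H}; {D, H}⁺ = {A, B, D, H}; {D, G}⁺ = {D, G} — none reach the full schema.
{B, F, G, H}⁺: BFG→D adds D; DH→AB adds A; AGH→BCD adds C → {A, B, C, D, F, G, H}. Minimal: {F, G, H}⁺ = {F, G, H}; {B, G, H}⁺ = {B, G, H}; {B, F, H}⁺ = {B, F, H}; … — none reach the full schema.

{A, B, C}, {A, G, H}, {C, D, H}, {D, G, H}, {B, F, G, H}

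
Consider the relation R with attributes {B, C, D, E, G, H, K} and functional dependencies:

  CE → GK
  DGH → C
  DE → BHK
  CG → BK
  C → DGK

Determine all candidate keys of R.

CE, DEG

{C, E}⁺: CE→GK adds G, K; CG→BK adds B; C→DGK adds D; DE→BHK adds H → {B, C, D, E, G, H, K}. Minimal: {E}⁺ = {E}; {C}⁺ = {B, C, D, G, K} — none reach the full schema.
{D, E, G}⁺: DE→BHK adds B, H, K; DGH→C adds C → {B, C, D, E, G, H, K}. Minimal: {E, G}⁺ = {E, G}; {D, G}⁺ = {D, G}; {D, E}⁺ = {B, D, E, H, K} — none reach the full schema.
Any other superkey contains one of these as a subset, so there are no further candidate keys.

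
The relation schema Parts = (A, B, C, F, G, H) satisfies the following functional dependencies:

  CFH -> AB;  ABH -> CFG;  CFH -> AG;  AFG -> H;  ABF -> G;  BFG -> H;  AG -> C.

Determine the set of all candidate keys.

{A, B, F}⁺: ABF→G adds G; BFG→H adds H; AG→C adds C → {A, B, C, F, G, H}. Minimal: {B, F}⁺ = {B, F}; {A, F}⁺ = {A, F}; {A, B}⁺ = {A, B} — none reach the full schema.
{A, B, H}⁺: ABH→CFG adds C, F, G → {A, B, C, F, G, H}. Minimal: {B, H}⁺ = {B, H}; {A, H}⁺ = {A, H}; {A, B}⁺ = {A, B} — none reach the full schema.
{A, F, G}⁺: AFG→H adds H; AG→C adds C; CFH→AB adds B → {A, B, C, F, G, H}. Minimal: {F, G}⁺ = {F, G}; {A, G}⁺ = {A, C, G}; {A, F}⁺ = {A, F} — none reach the full schema.
{C, F, H}⁺: CFH→AB adds A, B; ABH→CFG adds G → {A, B, C, F, G, H}. Minimal: {F, H}⁺ = {F, H}; {C, H}⁺ = {C, H}; {C, F}⁺ = {C, F} — none reach the full schema.
{B, C, F, G}⁺: BFG→H adds H; CFH→AB adds A → {A, B, C, F, G, H}. Minimal: {C, F, G}⁺ = {C, F, G}; {B, F, G}⁺ = {B, F, G, H}; {B, C, G}⁺ = {B, C, G}; … — none reach the full schema.
Any other superkey contains one of these as a subset, so there are no further candidate keys.

{A, B, F}, {A, B, H}, {A, F, G}, {C, F, H}, {B, C, F, G}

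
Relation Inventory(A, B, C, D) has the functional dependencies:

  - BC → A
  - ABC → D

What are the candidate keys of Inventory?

BC

Attributes B, C never appear on any right-hand side, so every candidate key must contain {B, C}.
{B, C}⁺ = {A, B, C, D}, which is all of the schema, so {B, C} is the only candidate key.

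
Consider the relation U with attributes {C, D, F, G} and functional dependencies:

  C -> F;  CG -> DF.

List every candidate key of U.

Attributes C, G never appear on any right-hand side, so every candidate key must contain {C, G}.
{C, G}⁺ = {C, D, F, G}, which is all of the schema, so {C, G} is the only candidate key.

(C, G)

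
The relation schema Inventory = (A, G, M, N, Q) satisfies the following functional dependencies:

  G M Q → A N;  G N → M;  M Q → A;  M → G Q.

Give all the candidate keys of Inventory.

{M}, {G, N}

{M}⁺: M→GQ adds G, Q; GMQ→AN adds A, N → {A, G, M, N, Q}.
{G, N}⁺: GN→M adds M; M→GQ adds Q; GMQ→AN adds A → {A, G, M, N, Q}.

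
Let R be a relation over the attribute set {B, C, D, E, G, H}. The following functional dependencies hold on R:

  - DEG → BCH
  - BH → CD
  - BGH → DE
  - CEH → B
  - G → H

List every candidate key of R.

Attribute G never appears on the right-hand side of any dependency, so G must belong to every candidate key.
{G}⁺ = {G, H}, which is not all of the schema, so we must add further attributes.
{B, G}⁺: G→H adds H; BH→CD adds C, D; BGH→DE adds E → {B, C, D, E, G, H}. Minimal: {G}⁺ = {G, H}; {B}⁺ = {B} — none reach the full schema.
{C, E, G}⁺: G→H adds H; CEH→B adds B; BH→CD adds D → {B, C, D, E, G, H}. Minimal: {E, G}⁺ = {E, G, H}; {C, G}⁺ = {C, G, H}; {C, E}⁺ = {C, E} — none reach the full schema.
{D, E, G}⁺: DEG→BCH adds B, C, H → {B, C, D, E, G, H}. Minimal: {E, G}⁺ = {E, G, H}; {D, G}⁺ = {D, G, H}; {D, E}⁺ = {D, E} — none reach the full schema.

{B, G}, {C, E, G}, {D, E, G}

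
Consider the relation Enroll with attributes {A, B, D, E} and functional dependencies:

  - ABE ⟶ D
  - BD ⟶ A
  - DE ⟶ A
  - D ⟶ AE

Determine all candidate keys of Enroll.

{B, D}, {A, B, E}

Attribute B never appears on the right-hand side of any dependency, so B must belong to every candidate key.
{B}⁺ = {B}, which is not all of the schema, so we must add further attributes.
{B, D}⁺: BD→A adds A; D→AE adds E → {A, B, D, E}.
{A, B, E}⁺: ABE→D adds D → {A, B, D, E}.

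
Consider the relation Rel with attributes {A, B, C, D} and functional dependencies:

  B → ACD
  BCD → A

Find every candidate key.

(B)

Attribute B never appears on the right-hand side of any dependency, so B must belong to every candidate key.
{B}⁺ = {A, B, C, D}, which is all of the schema, so {B} is the only candidate key.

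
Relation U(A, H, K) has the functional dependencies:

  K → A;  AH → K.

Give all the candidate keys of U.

Attribute H never appears on the right-hand side of any dependency, so H must belong to every candidate key.
{H}⁺ = {H}, which is not all of the schema, so we must add further attributes.
{A, H}⁺: AH→K adds K → {A, H, K}. Minimal: {H}⁺ = {H}; {A}⁺ = {A} — none reach the full schema.
{H, K}⁺: K→A adds A → {A, H, K}. Minimal: {K}⁺ = {A, K}; {H}⁺ = {H} — none reach the full schema.

{A, H}; {H, K}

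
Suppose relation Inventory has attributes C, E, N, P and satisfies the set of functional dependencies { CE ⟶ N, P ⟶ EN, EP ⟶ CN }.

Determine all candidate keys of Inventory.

{P}⁺: P→EN adds E, N; EP→CN adds C → {C, E, N, P}.
No other minimal superkey exists.

{P}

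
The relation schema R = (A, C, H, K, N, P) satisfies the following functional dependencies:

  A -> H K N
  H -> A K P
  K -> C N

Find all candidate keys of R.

A, H

{A}⁺: A→HKN adds H, K, N; H→AKP adds P; K→CN adds C → {A, C, H, K, N, P}.
{H}⁺: H→AKP adds A, K, P; K→CN adds C, N → {A, C, H, K, N, P}.
Any other superkey contains one of these as a subset, so there are no further candidate keys.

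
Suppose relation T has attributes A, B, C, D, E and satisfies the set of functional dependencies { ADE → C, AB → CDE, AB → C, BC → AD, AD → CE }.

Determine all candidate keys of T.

{A, B}, {B, C}

{A, B}⁺: AB→CDE adds C, D, E → {A, B, C, D, E}. Minimal: {B}⁺ = {B}; {A}⁺ = {A} — none reach the full schema.
{B, C}⁺: BC→AD adds A, D; AD→CE adds E → {A, B, C, D, E}. Minimal: {C}⁺ = {C}; {B}⁺ = {B} — none reach the full schema.
Any other superkey contains one of these as a subset, so there are no further candidate keys.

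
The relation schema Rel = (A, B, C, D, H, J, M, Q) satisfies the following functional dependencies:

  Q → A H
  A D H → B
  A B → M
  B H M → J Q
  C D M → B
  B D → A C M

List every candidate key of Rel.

Attribute D never appears on the right-hand side of any dependency, so D must belong to every candidate key.
{D}⁺ = {D}, which is not all of the schema, so we must add further attributes.
{D, Q}⁺: Q→AH adds A, H; ADH→B adds B; AB→M adds M; BHM→JQ adds J; BD→ACM adds C → {A, B, C, D, H, J, M, Q}. Minimal: {Q}⁺ = {A, H, Q}; {D}⁺ = {D} — none reach the full schema.
{A, D, H}⁺: ADH→B adds B; AB→M adds M; BHM→JQ adds J, Q; BD→ACM adds C → {A, B, C, D, H, J, M, Q}. Minimal: {D, H}⁺ = {D, H}; {A, H}⁺ = {A, H}; {A, D}⁺ = {A, D} — none reach the full schema.
{B, D, H}⁺: BD→ACM adds A, C, M; BHM→JQ adds J, Q → {A, B, C, D, H, J, M, Q}. Minimal: {D, H}⁺ = {D, H}; {B, H}⁺ = {B, H}; {B, D}⁺ = {A, B, C, D, M} — none reach the full schema.
{C, D, H, M}⁺: CDM→B adds B; BD→ACM adds A; BHM→JQ adds J, Q → {A, B, C, D, H, J, M, Q}. Minimal: {D, H, M}⁺ = {D, H, M}; {C, H, M}⁺ = {C, H, M}; {C, D, M}⁺ = {A, B, C, D, M}; … — none reach the full schema.

(D, Q); (A, D, H); (B, D, H); (C, D, H, M)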